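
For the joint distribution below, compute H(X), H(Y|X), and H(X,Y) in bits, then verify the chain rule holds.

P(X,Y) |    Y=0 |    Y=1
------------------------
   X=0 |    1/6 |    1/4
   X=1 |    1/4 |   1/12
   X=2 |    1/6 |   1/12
H(X,Y) = 2.4591, H(X) = 1.5546, H(Y|X) = 0.9046 (all in bits)

Chain rule: H(X,Y) = H(X) + H(Y|X)

Left side — joint entropy directly:
H(X,Y) = -Σ p(x,y) log p(x,y) = 2.4591 bits

Right side — compute H(Y|X) from the conditional distributions:
P(X) = (5/12, 1/3, 1/4), so H(X) = 1.5546 bits
H(Y|X) = Σ_x P(X=x) · H(Y|X=x):
  P(Y|X=0) = (2/5, 3/5), H(Y|X=0) = 0.9710, weight P(X=0) = 5/12
  P(Y|X=1) = (3/4, 1/4), H(Y|X=1) = 0.8113, weight P(X=1) = 1/3
  P(Y|X=2) = (2/3, 1/3), H(Y|X=2) = 0.9183, weight P(X=2) = 1/4
H(Y|X) = 0.9046 bits

H(X) + H(Y|X) = 1.5546 + 0.9046 = 2.4591 bits

Both sides equal 2.4591 bits. ✓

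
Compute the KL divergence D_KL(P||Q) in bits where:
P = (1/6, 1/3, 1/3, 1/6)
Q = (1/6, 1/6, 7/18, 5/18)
0.1364 bits

KL divergence: D_KL(P||Q) = Σ p(x) log(p(x)/q(x))

Computing term by term:
  x=0: 1/6 × log_2[(1/6)/(1/6)] = 1/6 × 0.0000 = 0.0000
  x=1: 1/3 × log_2[(1/3)/(1/6)] = 1/3 × 1.0000 = 0.3333
  x=2: 1/3 × log_2[(1/3)/(7/18)] = 1/3 × -0.2224 = -0.0741
  x=3: 1/6 × log_2[(1/6)/(5/18)] = 1/6 × -0.7370 = -0.1228

D_KL(P||Q) = 0.1364 bits

Note: KL divergence is always non-negative and equals 0 iff P = Q.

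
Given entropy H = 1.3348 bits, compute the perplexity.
2.5224

Perplexity is 2^H (or exp(H) for natural log).

H = 1.3348 bits
Perplexity = 2^1.3348 = 2.5224

Interpretation: The model's uncertainty is equivalent to choosing uniformly among 2.5 options.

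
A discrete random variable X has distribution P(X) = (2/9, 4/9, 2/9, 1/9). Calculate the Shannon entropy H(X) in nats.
1.2730 nats

Shannon entropy is H(X) = -Σ p(x) log p(x).

For P = (2/9, 4/9, 2/9, 1/9):
H = -2/9 × log_e(2/9) -4/9 × log_e(4/9) -2/9 × log_e(2/9) -1/9 × log_e(1/9)
H = 1.2730 nats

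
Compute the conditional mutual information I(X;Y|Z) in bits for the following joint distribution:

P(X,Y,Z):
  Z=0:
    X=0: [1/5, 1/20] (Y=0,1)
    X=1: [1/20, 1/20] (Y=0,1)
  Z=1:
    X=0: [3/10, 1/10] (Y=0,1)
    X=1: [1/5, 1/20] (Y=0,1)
0.0232 bits

Conditional mutual information: I(X;Y|Z) = H(X|Z) + H(Y|Z) - H(X,Y|Z)

H(Z) = 0.9341
H(X,Z) = 1.8610 → H(X|Z) = 0.9269
H(Y,Z) = 1.7427 → H(Y|Z) = 0.8087
H(X,Y,Z) = 2.6464 → H(X,Y|Z) = 1.7124

I(X;Y|Z) = 0.9269 + 0.8087 - 1.7124 = 0.0232 bits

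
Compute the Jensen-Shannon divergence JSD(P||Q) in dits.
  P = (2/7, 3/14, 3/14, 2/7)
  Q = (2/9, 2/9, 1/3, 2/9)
0.0046 dits

Jensen-Shannon divergence is:
JSD(P||Q) = 0.5 × D_KL(P||M) + 0.5 × D_KL(Q||M)
where M = 0.5 × (P + Q) is the mixture distribution.

M = 0.5 × (2/7, 3/14, 3/14, 2/7) + 0.5 × (2/9, 2/9, 1/3, 2/9) = (0.253968, 0.218254, 0.27381, 0.253968)

D_KL(P||M) = 0.0047 dits
D_KL(Q||M) = 0.0044 dits

JSD(P||Q) = 0.5 × 0.0047 + 0.5 × 0.0044 = 0.0046 dits

Unlike KL divergence, JSD is symmetric and bounded: 0 ≤ JSD ≤ log(2).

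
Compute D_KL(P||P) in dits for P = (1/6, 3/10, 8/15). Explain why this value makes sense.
0.0000 dits

KL divergence satisfies the Gibbs inequality: D_KL(P||Q) ≥ 0 for all distributions P, Q.

D_KL(P||Q) = Σ p(x) log(p(x)/q(x))
Each term is p(x) × log_10(p(x)/p(x)) = p(x) × log_10(1) = 0, so the sum is 0.
D_KL(P||Q) = 0.0000 dits

When P = Q, the KL divergence is exactly 0, as there is no 'divergence' between identical distributions.

This non-negativity is a fundamental property: relative entropy cannot be negative because it measures how different Q is from P.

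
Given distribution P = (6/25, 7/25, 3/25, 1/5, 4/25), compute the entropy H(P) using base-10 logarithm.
0.6812 dits

Shannon entropy is H(X) = -Σ p(x) log p(x).

For P = (6/25, 7/25, 3/25, 1/5, 4/25):
H = -6/25 × log_10(6/25) -7/25 × log_10(7/25) -3/25 × log_10(3/25) -1/5 × log_10(1/5) -4/25 × log_10(4/25)
H = 0.6812 dits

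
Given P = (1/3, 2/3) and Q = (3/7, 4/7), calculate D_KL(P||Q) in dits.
0.0082 dits

KL divergence: D_KL(P||Q) = Σ p(x) log(p(x)/q(x))

Computing term by term:
  x=0: 1/3 × log_10[(1/3)/(3/7)] = 1/3 × -0.1091 = -0.0364
  x=1: 2/3 × log_10[(2/3)/(4/7)] = 2/3 × 0.0669 = 0.0446

D_KL(P||Q) = 0.0082 dits

Note: KL divergence is always non-negative and equals 0 iff P = Q.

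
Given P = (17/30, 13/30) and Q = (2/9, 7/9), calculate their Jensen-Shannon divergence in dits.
0.0277 dits

Jensen-Shannon divergence is:
JSD(P||Q) = 0.5 × D_KL(P||M) + 0.5 × D_KL(Q||M)
where M = 0.5 × (P + Q) is the mixture distribution.

M = 0.5 × (17/30, 13/30) + 0.5 × (2/9, 7/9) = (0.394444, 0.605556)

D_KL(P||M) = 0.0262 dits
D_KL(Q||M) = 0.0292 dits

JSD(P||Q) = 0.5 × 0.0262 + 0.5 × 0.0292 = 0.0277 dits

Unlike KL divergence, JSD is symmetric and bounded: 0 ≤ JSD ≤ log(2).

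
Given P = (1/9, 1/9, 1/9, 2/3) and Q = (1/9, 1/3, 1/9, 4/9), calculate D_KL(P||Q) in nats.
0.1482 nats

KL divergence: D_KL(P||Q) = Σ p(x) log(p(x)/q(x))

Computing term by term:
  x=0: 1/9 × log_e[(1/9)/(1/9)] = 1/9 × 0.0000 = 0.0000
  x=1: 1/9 × log_e[(1/9)/(1/3)] = 1/9 × -1.0986 = -0.1221
  x=2: 1/9 × log_e[(1/9)/(1/9)] = 1/9 × 0.0000 = 0.0000
  x=3: 2/3 × log_e[(2/3)/(4/9)] = 2/3 × 0.4055 = 0.2703

D_KL(P||Q) = 0.1482 nats

Note: KL divergence is always non-negative and equals 0 iff P = Q.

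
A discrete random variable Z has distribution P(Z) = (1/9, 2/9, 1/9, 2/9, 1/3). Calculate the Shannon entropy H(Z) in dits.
0.6614 dits

Shannon entropy is H(X) = -Σ p(x) log p(x).

For P = (1/9, 2/9, 1/9, 2/9, 1/3):
H = -1/9 × log_10(1/9) -2/9 × log_10(2/9) -1/9 × log_10(1/9) -2/9 × log_10(2/9) -1/3 × log_10(1/3)
H = 0.6614 dits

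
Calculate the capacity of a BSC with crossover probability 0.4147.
0.0211 bits

For a binary symmetric channel (BSC) with error probability p:
Capacity C = 1 - H(p) bits per symbol

where H(p) = -p log₂(p) - (1-p) log₂(1-p) is the binary entropy function.

H(0.4147) = 0.9789 bits
C = 1 - 0.9789 = 0.0211 bits per symbol

This means we can reliably transmit up to 0.0211 bits of information per channel use.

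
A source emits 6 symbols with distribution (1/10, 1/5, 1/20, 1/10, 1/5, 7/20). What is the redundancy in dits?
0.0739 dits

Redundancy measures how far a source is from maximum entropy:
R = H_max - H(X)

Maximum entropy for 6 symbols: H_max = log_10(6) = 0.7782 dits
Actual entropy: H(X) = 0.7042 dits
Redundancy: R = 0.7782 - 0.7042 = 0.0739 dits

This redundancy represents potential for compression: the source could be compressed by 0.0739 dits per symbol.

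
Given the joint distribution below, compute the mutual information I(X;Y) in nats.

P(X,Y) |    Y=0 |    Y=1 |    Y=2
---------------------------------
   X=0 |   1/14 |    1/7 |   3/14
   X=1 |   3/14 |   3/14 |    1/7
0.0415 nats

Mutual information: I(X;Y) = H(X) + H(Y) - H(X,Y)

Marginals:
P(X) = (3/7, 4/7), H(X) = 0.6829 nats
P(Y) = (2/7, 5/14, 5/14), H(Y) = 1.0934 nats

Joint entropy: H(X,Y) = 1.7348 nats

I(X;Y) = 0.6829 + 1.0934 - 1.7348 = 0.0415 nats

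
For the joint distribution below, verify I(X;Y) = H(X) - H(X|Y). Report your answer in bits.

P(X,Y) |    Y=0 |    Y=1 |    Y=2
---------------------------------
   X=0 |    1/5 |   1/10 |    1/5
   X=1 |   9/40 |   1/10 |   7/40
I(X;Y) = 0.0023 bits

Mutual information has multiple equivalent forms:
- I(X;Y) = H(X) - H(X|Y)
- I(X;Y) = H(Y) - H(Y|X)
- I(X;Y) = H(X) + H(Y) - H(X,Y)

Computing all quantities:
H(X) = 1.0000, H(Y) = 1.5197, H(X,Y) = 2.5174
H(X|Y) = 0.9977, H(Y|X) = 1.5174

Verification:
H(X) - H(X|Y) = 1.0000 - 0.9977 = 0.0023
H(Y) - H(Y|X) = 1.5197 - 1.5174 = 0.0023
H(X) + H(Y) - H(X,Y) = 1.0000 + 1.5197 - 2.5174 = 0.0023

All forms give I(X;Y) = 0.0023 bits. ✓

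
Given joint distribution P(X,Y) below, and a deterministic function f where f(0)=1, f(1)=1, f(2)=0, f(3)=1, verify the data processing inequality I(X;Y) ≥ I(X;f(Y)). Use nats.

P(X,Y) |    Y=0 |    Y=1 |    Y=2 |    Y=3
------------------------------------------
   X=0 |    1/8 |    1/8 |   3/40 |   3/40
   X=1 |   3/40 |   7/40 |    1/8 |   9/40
I(X;Y) = 0.0359, I(X;f(Y)) = 0.0003, inequality holds: 0.0359 ≥ 0.0003

Data Processing Inequality: For any Markov chain X → Y → Z, we have I(X;Y) ≥ I(X;Z).

Here Z = f(Y) is a deterministic function of Y, forming X → Y → Z.

Original I(X;Y) = 0.0359 nats

After applying f:
P(X,Z) where Z=f(Y):
- P(X,Z=0) = P(X,Y=2)
- P(X,Z=1) = P(X,Y=0) + P(X,Y=1) + P(X,Y=3)

I(X;Z) = I(X;f(Y)) = 0.0003 nats

Verification: 0.0359 ≥ 0.0003 ✓

Information cannot be created by processing; the function f can only lose information about X.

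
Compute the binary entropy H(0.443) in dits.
0.2982 dits

The binary entropy function is:
H(p) = -p log(p) - (1-p) log(1-p)

H(0.443) = -0.443 × log_10(0.443) - 0.557 × log_10(0.557)
H(0.443) = 0.2982 dits

Note: Binary entropy is maximized at p=0.5 (H=1 bit) and minimized at p=0 or p=1 (H=0).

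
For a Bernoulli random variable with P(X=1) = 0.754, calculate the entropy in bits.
0.8049 bits

The binary entropy function is:
H(p) = -p log(p) - (1-p) log(1-p)

H(0.754) = -0.754 × log_2(0.754) - 0.246 × log_2(0.246)
H(0.754) = 0.8049 bits

Note: Binary entropy is maximized at p=0.5 (H=1 bit) and minimized at p=0 or p=1 (H=0).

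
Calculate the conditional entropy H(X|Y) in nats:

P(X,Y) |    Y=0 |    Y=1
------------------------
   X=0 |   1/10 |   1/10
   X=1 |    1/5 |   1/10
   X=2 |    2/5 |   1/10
0.9986 nats

Using the chain rule: H(X|Y) = H(X,Y) - H(Y)

First, compute H(X,Y) = 1.6094 nats

Marginal P(Y) = (7/10, 3/10)
H(Y) = 0.6109 nats

H(X|Y) = H(X,Y) - H(Y) = 1.6094 - 0.6109 = 0.9986 nats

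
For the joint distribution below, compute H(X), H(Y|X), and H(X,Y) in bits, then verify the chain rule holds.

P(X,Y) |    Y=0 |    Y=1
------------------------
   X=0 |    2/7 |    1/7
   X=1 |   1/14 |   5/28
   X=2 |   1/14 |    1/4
H(X,Y) = 2.4052, H(X) = 1.5502, H(Y|X) = 0.8550 (all in bits)

Chain rule: H(X,Y) = H(X) + H(Y|X)

Left side — joint entropy directly:
H(X,Y) = -Σ p(x,y) log p(x,y) = 2.4052 bits

Right side — compute H(Y|X) from the conditional distributions:
P(X) = (3/7, 1/4, 9/28), so H(X) = 1.5502 bits
H(Y|X) = Σ_x P(X=x) · H(Y|X=x):
  P(Y|X=0) = (2/3, 1/3), H(Y|X=0) = 0.9183, weight P(X=0) = 3/7
  P(Y|X=1) = (2/7, 5/7), H(Y|X=1) = 0.8631, weight P(X=1) = 1/4
  P(Y|X=2) = (2/9, 7/9), H(Y|X=2) = 0.7642, weight P(X=2) = 9/28
H(Y|X) = 0.8550 bits

H(X) + H(Y|X) = 1.5502 + 0.8550 = 2.4052 bits

Both sides equal 2.4052 bits. ✓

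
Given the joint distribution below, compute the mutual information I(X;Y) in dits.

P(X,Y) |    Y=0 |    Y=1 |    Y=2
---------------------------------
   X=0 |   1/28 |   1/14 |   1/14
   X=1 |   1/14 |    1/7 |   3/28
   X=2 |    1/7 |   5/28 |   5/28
0.0023 dits

Mutual information: I(X;Y) = H(X) + H(Y) - H(X,Y)

Marginals:
P(X) = (5/28, 9/28, 1/2), H(X) = 0.4426 dits
P(Y) = (1/4, 11/28, 5/14), H(Y) = 0.4696 dits

Joint entropy: H(X,Y) = 0.9099 dits

I(X;Y) = 0.4426 + 0.4696 - 0.9099 = 0.0023 dits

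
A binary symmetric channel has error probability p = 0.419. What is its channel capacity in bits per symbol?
0.0190 bits

For a binary symmetric channel (BSC) with error probability p:
Capacity C = 1 - H(p) bits per symbol

where H(p) = -p log₂(p) - (1-p) log₂(1-p) is the binary entropy function.

H(0.419) = 0.9810 bits
C = 1 - 0.9810 = 0.0190 bits per symbol

This means we can reliably transmit up to 0.0190 bits of information per channel use.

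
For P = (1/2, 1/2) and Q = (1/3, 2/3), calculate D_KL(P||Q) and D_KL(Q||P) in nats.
D_KL(P||Q) = 0.0589, D_KL(Q||P) = 0.0566

KL divergence is not symmetric: D_KL(P||Q) ≠ D_KL(Q||P) in general.

D_KL(P||Q) = 0.0589 nats
D_KL(Q||P) = 0.0566 nats

No, they are not equal!

This asymmetry is why KL divergence is not a true distance metric.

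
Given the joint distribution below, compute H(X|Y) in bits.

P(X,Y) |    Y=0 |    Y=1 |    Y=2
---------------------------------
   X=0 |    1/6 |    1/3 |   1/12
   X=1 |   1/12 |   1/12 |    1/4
0.8008 bits

Using the chain rule: H(X|Y) = H(X,Y) - H(Y)

First, compute H(X,Y) = 2.3554 bits

Marginal P(Y) = (1/4, 5/12, 1/3)
H(Y) = 1.5546 bits

H(X|Y) = H(X,Y) - H(Y) = 2.3554 - 1.5546 = 0.8008 bits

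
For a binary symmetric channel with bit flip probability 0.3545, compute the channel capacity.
0.0620 bits

For a binary symmetric channel (BSC) with error probability p:
Capacity C = 1 - H(p) bits per symbol

where H(p) = -p log₂(p) - (1-p) log₂(1-p) is the binary entropy function.

H(0.3545) = 0.9380 bits
C = 1 - 0.9380 = 0.0620 bits per symbol

This means we can reliably transmit up to 0.0620 bits of information per channel use.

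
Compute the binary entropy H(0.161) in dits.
0.1917 dits

The binary entropy function is:
H(p) = -p log(p) - (1-p) log(1-p)

H(0.161) = -0.161 × log_10(0.161) - 0.839 × log_10(0.839)
H(0.161) = 0.1917 dits

Note: Binary entropy is maximized at p=0.5 (H=1 bit) and minimized at p=0 or p=1 (H=0).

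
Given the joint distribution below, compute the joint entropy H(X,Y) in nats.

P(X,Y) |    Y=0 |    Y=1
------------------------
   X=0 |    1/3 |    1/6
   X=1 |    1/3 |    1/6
1.3297 nats

Joint entropy is H(X,Y) = -Σ_{x,y} p(x,y) log p(x,y).

Summing over all non-zero entries:
H(X,Y) = -[1/3·log_e(1/3) + 1/6·log_e(1/6) + 1/3·log_e(1/3) + 1/6·log_e(1/6)]
H(X,Y) = 1.3297 nats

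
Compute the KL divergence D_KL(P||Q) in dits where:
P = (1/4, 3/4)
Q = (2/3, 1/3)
0.1576 dits

KL divergence: D_KL(P||Q) = Σ p(x) log(p(x)/q(x))

Computing term by term:
  x=0: 1/4 × log_10[(1/4)/(2/3)] = 1/4 × -0.4260 = -0.1065
  x=1: 3/4 × log_10[(3/4)/(1/3)] = 3/4 × 0.3522 = 0.2641

D_KL(P||Q) = 0.1576 dits

Note: KL divergence is always non-negative and equals 0 iff P = Q.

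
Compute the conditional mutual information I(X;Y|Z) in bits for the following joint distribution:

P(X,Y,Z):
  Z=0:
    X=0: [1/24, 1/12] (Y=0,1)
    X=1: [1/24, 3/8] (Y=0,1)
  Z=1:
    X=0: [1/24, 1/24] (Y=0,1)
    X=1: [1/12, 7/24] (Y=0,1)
0.0428 bits

Conditional mutual information: I(X;Y|Z) = H(X|Z) + H(Y|Z) - H(X,Y|Z)

H(Z) = 0.9950
H(X,Z) = 1.7307 → H(X|Z) = 0.7357
H(Y,Z) = 1.7179 → H(Y|Z) = 0.7230
H(X,Y,Z) = 2.4108 → H(X,Y|Z) = 1.4158

I(X;Y|Z) = 0.7357 + 0.7230 - 1.4158 = 0.0428 bits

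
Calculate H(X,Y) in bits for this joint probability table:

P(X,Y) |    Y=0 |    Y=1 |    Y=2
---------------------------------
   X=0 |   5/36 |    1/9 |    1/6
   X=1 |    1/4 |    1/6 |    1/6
2.5403 bits

Joint entropy is H(X,Y) = -Σ_{x,y} p(x,y) log p(x,y).

Summing over all non-zero entries:
H(X,Y) = -[5/36·log_2(5/36) + 1/9·log_2(1/9) + 1/6·log_2(1/6) + 1/4·log_2(1/4) + 1/6·log_2(1/6) + 1/6·log_2(1/6)]
H(X,Y) = 2.5403 bits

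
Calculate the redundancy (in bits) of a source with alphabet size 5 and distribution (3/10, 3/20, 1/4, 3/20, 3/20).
0.0692 bits

Redundancy measures how far a source is from maximum entropy:
R = H_max - H(X)

Maximum entropy for 5 symbols: H_max = log_2(5) = 2.3219 bits
Actual entropy: H(X) = 2.2527 bits
Redundancy: R = 2.3219 - 2.2527 = 0.0692 bits

This redundancy represents potential for compression: the source could be compressed by 0.0692 bits per symbol.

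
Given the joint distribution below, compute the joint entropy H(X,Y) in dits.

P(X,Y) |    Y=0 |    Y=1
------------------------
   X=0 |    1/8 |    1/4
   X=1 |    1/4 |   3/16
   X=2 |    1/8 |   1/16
0.7384 dits

Joint entropy is H(X,Y) = -Σ_{x,y} p(x,y) log p(x,y).

Summing over all non-zero entries:
H(X,Y) = -[1/8·log_10(1/8) + 1/4·log_10(1/4) + 1/4·log_10(1/4) + 3/16·log_10(3/16) + 1/8·log_10(1/8) + 1/16·log_10(1/16)]
H(X,Y) = 0.7384 dits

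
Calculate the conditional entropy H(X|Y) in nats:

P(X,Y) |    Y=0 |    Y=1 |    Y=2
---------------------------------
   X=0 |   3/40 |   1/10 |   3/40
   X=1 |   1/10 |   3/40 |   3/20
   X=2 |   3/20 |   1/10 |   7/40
1.0609 nats

Using the chain rule: H(X|Y) = H(X,Y) - H(Y)

First, compute H(X,Y) = 2.1477 nats

Marginal P(Y) = (13/40, 11/40, 2/5)
H(Y) = 1.0868 nats

H(X|Y) = H(X,Y) - H(Y) = 2.1477 - 1.0868 = 1.0609 nats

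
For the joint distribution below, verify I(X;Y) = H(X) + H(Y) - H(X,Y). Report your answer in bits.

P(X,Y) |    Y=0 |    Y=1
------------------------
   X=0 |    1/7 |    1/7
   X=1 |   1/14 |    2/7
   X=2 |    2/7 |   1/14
I(X;Y) = 0.1986 bits

Mutual information has multiple equivalent forms:
- I(X;Y) = H(X) - H(X|Y)
- I(X;Y) = H(Y) - H(Y|X)
- I(X;Y) = H(X) + H(Y) - H(X,Y)

Computing all quantities:
H(X) = 1.5774, H(Y) = 1.0000, H(X,Y) = 2.3788
H(X|Y) = 1.3788, H(Y|X) = 0.8014

Verification:
H(X) - H(X|Y) = 1.5774 - 1.3788 = 0.1986
H(Y) - H(Y|X) = 1.0000 - 0.8014 = 0.1986
H(X) + H(Y) - H(X,Y) = 1.5774 + 1.0000 - 2.3788 = 0.1986

All forms give I(X;Y) = 0.1986 bits. ✓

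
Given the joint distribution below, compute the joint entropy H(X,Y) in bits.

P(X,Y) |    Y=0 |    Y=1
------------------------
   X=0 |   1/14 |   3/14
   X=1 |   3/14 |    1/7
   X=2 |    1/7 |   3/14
2.5027 bits

Joint entropy is H(X,Y) = -Σ_{x,y} p(x,y) log p(x,y).

Summing over all non-zero entries:
H(X,Y) = -[1/14·log_2(1/14) + 3/14·log_2(3/14) + 3/14·log_2(3/14) + 1/7·log_2(1/7) + 1/7·log_2(1/7) + 3/14·log_2(3/14)]
H(X,Y) = 2.5027 bits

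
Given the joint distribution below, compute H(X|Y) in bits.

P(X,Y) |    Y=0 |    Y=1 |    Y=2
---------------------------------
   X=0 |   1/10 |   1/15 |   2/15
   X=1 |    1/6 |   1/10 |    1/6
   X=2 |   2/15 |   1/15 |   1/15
1.5332 bits

Using the chain rule: H(X|Y) = H(X,Y) - H(Y)

First, compute H(X,Y) = 3.0826 bits

Marginal P(Y) = (2/5, 7/30, 11/30)
H(Y) = 1.5494 bits

H(X|Y) = H(X,Y) - H(Y) = 3.0826 - 1.5494 = 1.5332 bits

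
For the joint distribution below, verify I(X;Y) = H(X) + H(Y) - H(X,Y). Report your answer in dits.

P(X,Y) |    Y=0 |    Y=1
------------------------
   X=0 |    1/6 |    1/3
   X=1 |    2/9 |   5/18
I(X;Y) = 0.0028 dits

Mutual information has multiple equivalent forms:
- I(X;Y) = H(X) - H(X|Y)
- I(X;Y) = H(Y) - H(Y|X)
- I(X;Y) = H(X) + H(Y) - H(X,Y)

Computing all quantities:
H(X) = 0.3010, H(Y) = 0.2902, H(X,Y) = 0.5884
H(X|Y) = 0.2982, H(Y|X) = 0.2874

Verification:
H(X) - H(X|Y) = 0.3010 - 0.2982 = 0.0028
H(Y) - H(Y|X) = 0.2902 - 0.2874 = 0.0028
H(X) + H(Y) - H(X,Y) = 0.3010 + 0.2902 - 0.5884 = 0.0028

All forms give I(X;Y) = 0.0028 dits. ✓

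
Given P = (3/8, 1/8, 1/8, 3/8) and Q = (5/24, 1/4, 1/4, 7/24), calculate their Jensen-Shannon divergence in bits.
0.0518 bits

Jensen-Shannon divergence is:
JSD(P||Q) = 0.5 × D_KL(P||M) + 0.5 × D_KL(Q||M)
where M = 0.5 × (P + Q) is the mixture distribution.

M = 0.5 × (3/8, 1/8, 1/8, 3/8) + 0.5 × (5/24, 1/4, 1/4, 7/24) = (7/24, 3/16, 3/16, 1/3)

D_KL(P||M) = 0.0534 bits
D_KL(Q||M) = 0.0502 bits

JSD(P||Q) = 0.5 × 0.0534 + 0.5 × 0.0502 = 0.0518 bits

Unlike KL divergence, JSD is symmetric and bounded: 0 ≤ JSD ≤ log(2).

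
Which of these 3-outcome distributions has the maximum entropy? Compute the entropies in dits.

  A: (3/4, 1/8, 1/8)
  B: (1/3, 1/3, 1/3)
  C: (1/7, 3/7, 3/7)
B

For a discrete distribution over n outcomes, entropy is maximized by the uniform distribution.

Computing entropies:
H(A) = 0.3195 dits
H(B) = 0.4771 dits
H(C) = 0.4361 dits

The uniform distribution (where all probabilities equal 1/3) achieves the maximum entropy of log_10(3) = 0.4771 dits.

Distribution B has the highest entropy.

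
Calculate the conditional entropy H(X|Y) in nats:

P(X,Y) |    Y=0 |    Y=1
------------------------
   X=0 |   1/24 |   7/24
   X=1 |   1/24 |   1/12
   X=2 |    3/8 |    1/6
0.8081 nats

Using the chain rule: H(X|Y) = H(X,Y) - H(Y)

First, compute H(X,Y) = 1.4977 nats

Marginal P(Y) = (11/24, 13/24)
H(Y) = 0.6897 nats

H(X|Y) = H(X,Y) - H(Y) = 1.4977 - 0.6897 = 0.8081 nats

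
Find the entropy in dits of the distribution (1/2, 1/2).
0.3010 dits

Shannon entropy is H(X) = -Σ p(x) log p(x).

For P = (1/2, 1/2):
H = -1/2 × log_10(1/2) -1/2 × log_10(1/2)
H = 0.3010 dits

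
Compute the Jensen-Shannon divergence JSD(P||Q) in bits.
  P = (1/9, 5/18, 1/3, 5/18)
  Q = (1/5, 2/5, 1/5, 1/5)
0.0340 bits

Jensen-Shannon divergence is:
JSD(P||Q) = 0.5 × D_KL(P||M) + 0.5 × D_KL(Q||M)
where M = 0.5 × (P + Q) is the mixture distribution.

M = 0.5 × (1/9, 5/18, 1/3, 5/18) + 0.5 × (1/5, 2/5, 1/5, 1/5) = (0.155556, 0.338889, 4/15, 0.238889)

D_KL(P||M) = 0.0341 bits
D_KL(Q||M) = 0.0339 bits

JSD(P||Q) = 0.5 × 0.0341 + 0.5 × 0.0339 = 0.0340 bits

Unlike KL divergence, JSD is symmetric and bounded: 0 ≤ JSD ≤ log(2).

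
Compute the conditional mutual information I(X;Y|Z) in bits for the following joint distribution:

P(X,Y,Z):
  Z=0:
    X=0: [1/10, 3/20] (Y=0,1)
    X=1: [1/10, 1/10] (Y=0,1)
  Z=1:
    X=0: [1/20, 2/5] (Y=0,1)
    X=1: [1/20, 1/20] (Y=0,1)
0.0530 bits

Conditional mutual information: I(X;Y|Z) = H(X|Z) + H(Y|Z) - H(X,Y|Z)

H(Z) = 0.9928
H(X,Z) = 1.8150 → H(X|Z) = 0.8222
H(Y,Z) = 1.8150 → H(Y|Z) = 0.8222
H(X,Y,Z) = 2.5842 → H(X,Y|Z) = 1.5914

I(X;Y|Z) = 0.8222 + 0.8222 - 1.5914 = 0.0530 bits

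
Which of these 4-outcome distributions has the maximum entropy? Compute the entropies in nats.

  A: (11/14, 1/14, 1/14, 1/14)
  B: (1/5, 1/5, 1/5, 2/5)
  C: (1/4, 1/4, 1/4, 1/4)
C

For a discrete distribution over n outcomes, entropy is maximized by the uniform distribution.

Computing entropies:
H(A) = 0.7550 nats
H(B) = 1.3322 nats
H(C) = 1.3863 nats

The uniform distribution (where all probabilities equal 1/4) achieves the maximum entropy of log_e(4) = 1.3863 nats.

Distribution C has the highest entropy.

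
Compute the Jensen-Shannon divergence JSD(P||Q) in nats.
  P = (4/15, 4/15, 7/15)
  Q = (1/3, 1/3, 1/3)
0.0093 nats

Jensen-Shannon divergence is:
JSD(P||Q) = 0.5 × D_KL(P||M) + 0.5 × D_KL(Q||M)
where M = 0.5 × (P + Q) is the mixture distribution.

M = 0.5 × (4/15, 4/15, 7/15) + 0.5 × (1/3, 1/3, 1/3) = (3/10, 3/10, 2/5)

D_KL(P||M) = 0.0091 nats
D_KL(Q||M) = 0.0095 nats

JSD(P||Q) = 0.5 × 0.0091 + 0.5 × 0.0095 = 0.0093 nats

Unlike KL divergence, JSD is symmetric and bounded: 0 ≤ JSD ≤ log(2).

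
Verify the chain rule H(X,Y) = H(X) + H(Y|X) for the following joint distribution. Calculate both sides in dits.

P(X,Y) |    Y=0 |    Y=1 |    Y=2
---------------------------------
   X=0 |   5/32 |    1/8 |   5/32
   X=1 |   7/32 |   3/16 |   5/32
H(X,Y) = 0.7715, H(X) = 0.2976, H(Y|X) = 0.4739 (all in dits)

Chain rule: H(X,Y) = H(X) + H(Y|X)

Left side — joint entropy directly:
H(X,Y) = -Σ p(x,y) log p(x,y) = 0.7715 dits

Right side — compute H(Y|X) from the conditional distributions:
P(X) = (7/16, 9/16), so H(X) = 0.2976 dits
H(Y|X) = Σ_x P(X=x) · H(Y|X=x):
  P(Y|X=0) = (5/14, 2/7, 5/14), H(Y|X=0) = 0.4748, weight P(X=0) = 7/16
  P(Y|X=1) = (7/18, 1/3, 5/18), H(Y|X=1) = 0.4731, weight P(X=1) = 9/16
H(Y|X) = 0.4739 dits

H(X) + H(Y|X) = 0.2976 + 0.4739 = 0.7715 dits

Both sides equal 0.7715 dits. ✓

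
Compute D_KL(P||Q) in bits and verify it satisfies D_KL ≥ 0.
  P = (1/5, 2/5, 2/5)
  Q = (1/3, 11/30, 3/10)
0.0688 bits

KL divergence satisfies the Gibbs inequality: D_KL(P||Q) ≥ 0 for all distributions P, Q.

D_KL(P||Q) = Σ p(x) log(p(x)/q(x))
Term by term:
  x=0: 1/5 × log_2[(1/5)/(1/3)] = -0.1474
  x=1: 2/5 × log_2[(2/5)/(11/30)] = 0.0502
  x=2: 2/5 × log_2[(2/5)/(3/10)] = 0.1660
D_KL(P||Q) = 0.0688 bits

D_KL(P||Q) = 0.0688 ≥ 0 ✓

This non-negativity is a fundamental property: relative entropy cannot be negative because it measures how different Q is from P.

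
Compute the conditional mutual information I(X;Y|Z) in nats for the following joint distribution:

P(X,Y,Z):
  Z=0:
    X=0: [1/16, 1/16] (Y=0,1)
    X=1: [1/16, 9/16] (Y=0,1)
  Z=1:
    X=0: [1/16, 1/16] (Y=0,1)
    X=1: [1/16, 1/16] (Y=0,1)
0.0481 nats

Conditional mutual information: I(X;Y|Z) = H(X|Z) + H(Y|Z) - H(X,Y|Z)

H(Z) = 0.5623
H(X,Z) = 1.0735 → H(X|Z) = 0.5112
H(Y,Z) = 1.0735 → H(Y|Z) = 0.5112
H(X,Y,Z) = 1.5366 → H(X,Y|Z) = 0.9743

I(X;Y|Z) = 0.5112 + 0.5112 - 0.9743 = 0.0481 nats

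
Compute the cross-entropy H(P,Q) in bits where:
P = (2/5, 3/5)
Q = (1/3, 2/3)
0.9850 bits

Cross-entropy: H(P,Q) = -Σ p(x) log q(x)

Alternatively: H(P,Q) = H(P) + D_KL(P||Q)
H(P) = 0.9710 bits
D_KL(P||Q) = 0.0140 bits

H(P,Q) = 0.9710 + 0.0140 = 0.9850 bits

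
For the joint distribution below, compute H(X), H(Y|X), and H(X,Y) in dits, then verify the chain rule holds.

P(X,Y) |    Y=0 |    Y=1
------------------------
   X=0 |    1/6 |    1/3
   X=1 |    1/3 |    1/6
H(X,Y) = 0.5775, H(X) = 0.3010, H(Y|X) = 0.2764 (all in dits)

Chain rule: H(X,Y) = H(X) + H(Y|X)

Left side — joint entropy directly:
H(X,Y) = -Σ p(x,y) log p(x,y) = 0.5775 dits

Right side — compute H(Y|X) from the conditional distributions:
P(X) = (1/2, 1/2), so H(X) = 0.3010 dits
H(Y|X) = Σ_x P(X=x) · H(Y|X=x):
  P(Y|X=0) = (1/3, 2/3), H(Y|X=0) = 0.2764, weight P(X=0) = 1/2
  P(Y|X=1) = (2/3, 1/3), H(Y|X=1) = 0.2764, weight P(X=1) = 1/2
H(Y|X) = 0.2764 dits

H(X) + H(Y|X) = 0.3010 + 0.2764 = 0.5775 dits

Both sides equal 0.5775 dits. ✓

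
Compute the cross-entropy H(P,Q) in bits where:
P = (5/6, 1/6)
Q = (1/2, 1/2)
1.0000 bits

Cross-entropy: H(P,Q) = -Σ p(x) log q(x)

Alternatively: H(P,Q) = H(P) + D_KL(P||Q)
H(P) = 0.6500 bits
D_KL(P||Q) = 0.3500 bits

H(P,Q) = 0.6500 + 0.3500 = 1.0000 bits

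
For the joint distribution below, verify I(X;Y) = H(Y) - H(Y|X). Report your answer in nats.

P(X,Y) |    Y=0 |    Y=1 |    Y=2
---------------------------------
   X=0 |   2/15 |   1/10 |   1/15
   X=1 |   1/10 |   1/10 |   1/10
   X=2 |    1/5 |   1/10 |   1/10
I(X;Y) = 0.0123 nats

Mutual information has multiple equivalent forms:
- I(X;Y) = H(X) - H(X|Y)
- I(X;Y) = H(Y) - H(Y|X)
- I(X;Y) = H(X) + H(Y) - H(X,Y)

Computing all quantities:
H(X) = 1.0889, H(Y) = 1.0760, H(X,Y) = 2.1526
H(X|Y) = 1.0766, H(Y|X) = 1.0637

Verification:
H(X) - H(X|Y) = 1.0889 - 1.0766 = 0.0123
H(Y) - H(Y|X) = 1.0760 - 1.0637 = 0.0123
H(X) + H(Y) - H(X,Y) = 1.0889 + 1.0760 - 2.1526 = 0.0123

All forms give I(X;Y) = 0.0123 nats. ✓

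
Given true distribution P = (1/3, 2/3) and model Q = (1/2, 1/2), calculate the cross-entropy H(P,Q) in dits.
0.3010 dits

Cross-entropy: H(P,Q) = -Σ p(x) log q(x)

Alternatively: H(P,Q) = H(P) + D_KL(P||Q)
H(P) = 0.2764 dits
D_KL(P||Q) = 0.0246 dits

H(P,Q) = 0.2764 + 0.0246 = 0.3010 dits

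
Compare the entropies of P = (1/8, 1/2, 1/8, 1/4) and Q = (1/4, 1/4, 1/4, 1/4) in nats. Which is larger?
Q

Computing entropies in nats:
H(P) = 1.2130
H(Q) = 1.3863

Distribution Q has higher entropy.

Intuition: The distribution closer to uniform (more spread out) has higher entropy.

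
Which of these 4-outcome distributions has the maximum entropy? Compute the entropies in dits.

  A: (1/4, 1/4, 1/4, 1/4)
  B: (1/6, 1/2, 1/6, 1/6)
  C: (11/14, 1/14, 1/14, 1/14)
A

For a discrete distribution over n outcomes, entropy is maximized by the uniform distribution.

Computing entropies:
H(A) = 0.6021 dits
H(B) = 0.5396 dits
H(C) = 0.3279 dits

The uniform distribution (where all probabilities equal 1/4) achieves the maximum entropy of log_10(4) = 0.6021 dits.

Distribution A has the highest entropy.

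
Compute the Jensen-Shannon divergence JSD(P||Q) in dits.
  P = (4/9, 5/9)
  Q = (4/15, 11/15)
0.0075 dits

Jensen-Shannon divergence is:
JSD(P||Q) = 0.5 × D_KL(P||M) + 0.5 × D_KL(Q||M)
where M = 0.5 × (P + Q) is the mixture distribution.

M = 0.5 × (4/9, 5/9) + 0.5 × (4/15, 11/15) = (0.355556, 0.644444)

D_KL(P||M) = 0.0073 dits
D_KL(Q||M) = 0.0078 dits

JSD(P||Q) = 0.5 × 0.0073 + 0.5 × 0.0078 = 0.0075 dits

Unlike KL divergence, JSD is symmetric and bounded: 0 ≤ JSD ≤ log(2).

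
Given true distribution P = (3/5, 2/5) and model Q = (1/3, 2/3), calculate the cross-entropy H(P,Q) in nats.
0.8214 nats

Cross-entropy: H(P,Q) = -Σ p(x) log q(x)

Alternatively: H(P,Q) = H(P) + D_KL(P||Q)
H(P) = 0.6730 nats
D_KL(P||Q) = 0.1483 nats

H(P,Q) = 0.6730 + 0.1483 = 0.8214 nats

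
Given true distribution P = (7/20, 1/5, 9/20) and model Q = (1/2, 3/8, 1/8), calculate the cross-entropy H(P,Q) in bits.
1.9830 bits

Cross-entropy: H(P,Q) = -Σ p(x) log q(x)

Alternatively: H(P,Q) = H(P) + D_KL(P||Q)
H(P) = 1.5129 bits
D_KL(P||Q) = 0.4701 bits

H(P,Q) = 1.5129 + 0.4701 = 1.9830 bits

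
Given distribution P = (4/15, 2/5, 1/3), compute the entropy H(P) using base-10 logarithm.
0.4713 dits

Shannon entropy is H(X) = -Σ p(x) log p(x).

For P = (4/15, 2/5, 1/3):
H = -4/15 × log_10(4/15) -2/5 × log_10(2/5) -1/3 × log_10(1/3)
H = 0.4713 dits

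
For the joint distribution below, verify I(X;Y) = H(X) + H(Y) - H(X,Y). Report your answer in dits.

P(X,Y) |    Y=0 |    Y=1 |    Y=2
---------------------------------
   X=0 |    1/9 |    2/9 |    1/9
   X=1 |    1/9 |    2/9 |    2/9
I(X;Y) = 0.0055 dits

Mutual information has multiple equivalent forms:
- I(X;Y) = H(X) - H(X|Y)
- I(X;Y) = H(Y) - H(Y|X)
- I(X;Y) = H(X) + H(Y) - H(X,Y)

Computing all quantities:
H(X) = 0.2983, H(Y) = 0.4607, H(X,Y) = 0.7536
H(X|Y) = 0.2928, H(Y|X) = 0.4552

Verification:
H(X) - H(X|Y) = 0.2983 - 0.2928 = 0.0055
H(Y) - H(Y|X) = 0.4607 - 0.4552 = 0.0055
H(X) + H(Y) - H(X,Y) = 0.2983 + 0.4607 - 0.7536 = 0.0055

All forms give I(X;Y) = 0.0055 dits. ✓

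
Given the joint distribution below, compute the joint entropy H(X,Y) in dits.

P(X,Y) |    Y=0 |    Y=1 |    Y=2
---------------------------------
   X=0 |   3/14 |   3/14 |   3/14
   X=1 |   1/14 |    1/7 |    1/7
0.7534 dits

Joint entropy is H(X,Y) = -Σ_{x,y} p(x,y) log p(x,y).

Summing over all non-zero entries:
H(X,Y) = -[3/14·log_10(3/14) + 3/14·log_10(3/14) + 3/14·log_10(3/14) + 1/14·log_10(1/14) + 1/7·log_10(1/7) + 1/7·log_10(1/7)]
H(X,Y) = 0.7534 dits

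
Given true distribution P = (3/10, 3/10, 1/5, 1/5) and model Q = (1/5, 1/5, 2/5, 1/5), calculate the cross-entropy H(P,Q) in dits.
0.6388 dits

Cross-entropy: H(P,Q) = -Σ p(x) log q(x)

Alternatively: H(P,Q) = H(P) + D_KL(P||Q)
H(P) = 0.5933 dits
D_KL(P||Q) = 0.0454 dits

H(P,Q) = 0.5933 + 0.0454 = 0.6388 dits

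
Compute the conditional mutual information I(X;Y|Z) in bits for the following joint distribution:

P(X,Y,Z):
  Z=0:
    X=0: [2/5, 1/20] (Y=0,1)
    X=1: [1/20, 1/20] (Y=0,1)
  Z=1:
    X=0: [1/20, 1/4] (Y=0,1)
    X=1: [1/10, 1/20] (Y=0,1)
0.1302 bits

Conditional mutual information: I(X;Y|Z) = H(X|Z) + H(Y|Z) - H(X,Y|Z)

H(Z) = 0.9928
H(X,Z) = 1.7822 → H(X|Z) = 0.7895
H(Y,Z) = 1.7822 → H(Y|Z) = 0.7895
H(X,Y,Z) = 2.4414 → H(X,Y|Z) = 1.4487

I(X;Y|Z) = 0.7895 + 0.7895 - 1.4487 = 0.1302 bits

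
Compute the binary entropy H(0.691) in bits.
0.8920 bits

The binary entropy function is:
H(p) = -p log(p) - (1-p) log(1-p)

H(0.691) = -0.691 × log_2(0.691) - 0.309 × log_2(0.309)
H(0.691) = 0.8920 bits

Note: Binary entropy is maximized at p=0.5 (H=1 bit) and minimized at p=0 or p=1 (H=0).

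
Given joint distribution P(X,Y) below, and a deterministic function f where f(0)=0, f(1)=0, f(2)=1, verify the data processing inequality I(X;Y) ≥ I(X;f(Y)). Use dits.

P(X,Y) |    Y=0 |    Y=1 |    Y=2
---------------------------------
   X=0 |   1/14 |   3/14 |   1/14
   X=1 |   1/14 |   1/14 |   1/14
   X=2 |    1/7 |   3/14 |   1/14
I(X;Y) = 0.0114, I(X;f(Y)) = 0.0049, inequality holds: 0.0114 ≥ 0.0049

Data Processing Inequality: For any Markov chain X → Y → Z, we have I(X;Y) ≥ I(X;Z).

Here Z = f(Y) is a deterministic function of Y, forming X → Y → Z.

Original I(X;Y) = 0.0114 dits

After applying f:
P(X,Z) where Z=f(Y):
- P(X,Z=0) = P(X,Y=0) + P(X,Y=1)
- P(X,Z=1) = P(X,Y=2)

I(X;Z) = I(X;f(Y)) = 0.0049 dits

Verification: 0.0114 ≥ 0.0049 ✓

Information cannot be created by processing; the function f can only lose information about X.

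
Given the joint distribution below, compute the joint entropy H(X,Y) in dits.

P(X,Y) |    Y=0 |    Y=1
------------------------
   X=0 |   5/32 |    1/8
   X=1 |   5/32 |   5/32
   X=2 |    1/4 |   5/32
0.7673 dits

Joint entropy is H(X,Y) = -Σ_{x,y} p(x,y) log p(x,y).

Summing over all non-zero entries:
H(X,Y) = -[5/32·log_10(5/32) + 1/8·log_10(1/8) + 5/32·log_10(5/32) + 5/32·log_10(5/32) + 1/4·log_10(1/4) + 5/32·log_10(5/32)]
H(X,Y) = 0.7673 dits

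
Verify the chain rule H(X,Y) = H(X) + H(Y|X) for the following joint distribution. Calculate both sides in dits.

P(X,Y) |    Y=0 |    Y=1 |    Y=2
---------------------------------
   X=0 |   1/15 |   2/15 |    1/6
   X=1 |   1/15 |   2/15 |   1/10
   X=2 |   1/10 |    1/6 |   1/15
H(X,Y) = 0.9280, H(X) = 0.4757, H(Y|X) = 0.4523 (all in dits)

Chain rule: H(X,Y) = H(X) + H(Y|X)

Left side — joint entropy directly:
H(X,Y) = -Σ p(x,y) log p(x,y) = 0.9280 dits

Right side — compute H(Y|X) from the conditional distributions:
P(X) = (11/30, 3/10, 1/3), so H(X) = 0.4757 dits
H(Y|X) = Σ_x P(X=x) · H(Y|X=x):
  P(Y|X=0) = (2/11, 4/11, 5/11), H(Y|X=0) = 0.4500, weight P(X=0) = 11/30
  P(Y|X=1) = (2/9, 4/9, 1/3), H(Y|X=1) = 0.4607, weight P(X=1) = 3/10
  P(Y|X=2) = (3/10, 1/2, 1/5), H(Y|X=2) = 0.4472, weight P(X=2) = 1/3
H(Y|X) = 0.4523 dits

H(X) + H(Y|X) = 0.4757 + 0.4523 = 0.9280 dits

Both sides equal 0.9280 dits. ✓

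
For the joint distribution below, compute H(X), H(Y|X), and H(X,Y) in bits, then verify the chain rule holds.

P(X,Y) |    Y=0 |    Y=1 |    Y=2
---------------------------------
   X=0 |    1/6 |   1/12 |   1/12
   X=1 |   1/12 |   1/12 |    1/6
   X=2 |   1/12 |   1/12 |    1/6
H(X,Y) = 3.0850, H(X) = 1.5850, H(Y|X) = 1.5000 (all in bits)

Chain rule: H(X,Y) = H(X) + H(Y|X)

Left side — joint entropy directly:
H(X,Y) = -Σ p(x,y) log p(x,y) = 3.0850 bits

Right side — compute H(Y|X) from the conditional distributions:
P(X) = (1/3, 1/3, 1/3), so H(X) = 1.5850 bits
H(Y|X) = Σ_x P(X=x) · H(Y|X=x):
  P(Y|X=0) = (1/2, 1/4, 1/4), H(Y|X=0) = 1.5000, weight P(X=0) = 1/3
  P(Y|X=1) = (1/4, 1/4, 1/2), H(Y|X=1) = 1.5000, weight P(X=1) = 1/3
  P(Y|X=2) = (1/4, 1/4, 1/2), H(Y|X=2) = 1.5000, weight P(X=2) = 1/3
H(Y|X) = 1.5000 bits

H(X) + H(Y|X) = 1.5850 + 1.5000 = 3.0850 bits

Both sides equal 3.0850 bits. ✓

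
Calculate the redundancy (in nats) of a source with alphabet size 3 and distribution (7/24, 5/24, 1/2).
0.0659 nats

Redundancy measures how far a source is from maximum entropy:
R = H_max - H(X)

Maximum entropy for 3 symbols: H_max = log_e(3) = 1.0986 nats
Actual entropy: H(X) = 1.0327 nats
Redundancy: R = 1.0986 - 1.0327 = 0.0659 nats

This redundancy represents potential for compression: the source could be compressed by 0.0659 nats per symbol.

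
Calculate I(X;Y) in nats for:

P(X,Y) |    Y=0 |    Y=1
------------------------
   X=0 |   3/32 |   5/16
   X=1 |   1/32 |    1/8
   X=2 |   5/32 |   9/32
0.0113 nats

Mutual information: I(X;Y) = H(X) + H(Y) - H(X,Y)

Marginals:
P(X) = (13/32, 5/32, 7/16), H(X) = 1.0177 nats
P(Y) = (9/32, 23/32), H(Y) = 0.5941 nats

Joint entropy: H(X,Y) = 1.6005 nats

I(X;Y) = 1.0177 + 0.5941 - 1.6005 = 0.0113 nats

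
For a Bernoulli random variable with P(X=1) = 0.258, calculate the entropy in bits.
0.8237 bits

The binary entropy function is:
H(p) = -p log(p) - (1-p) log(1-p)

H(0.258) = -0.258 × log_2(0.258) - 0.742 × log_2(0.742)
H(0.258) = 0.8237 bits

Note: Binary entropy is maximized at p=0.5 (H=1 bit) and minimized at p=0 or p=1 (H=0).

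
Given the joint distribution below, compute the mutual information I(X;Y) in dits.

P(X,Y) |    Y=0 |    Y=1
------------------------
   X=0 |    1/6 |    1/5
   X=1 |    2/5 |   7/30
0.0064 dits

Mutual information: I(X;Y) = H(X) + H(Y) - H(X,Y)

Marginals:
P(X) = (11/30, 19/30), H(X) = 0.2854 dits
P(Y) = (17/30, 13/30), H(Y) = 0.2972 dits

Joint entropy: H(X,Y) = 0.5761 dits

I(X;Y) = 0.2854 + 0.2972 - 0.5761 = 0.0064 dits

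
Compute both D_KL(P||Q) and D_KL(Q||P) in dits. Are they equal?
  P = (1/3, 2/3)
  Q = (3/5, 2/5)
D_KL(P||Q) = 0.0628, D_KL(Q||P) = 0.0644

KL divergence is not symmetric: D_KL(P||Q) ≠ D_KL(Q||P) in general.

D_KL(P||Q) = 0.0628 dits
D_KL(Q||P) = 0.0644 dits

No, they are not equal!

This asymmetry is why KL divergence is not a true distance metric.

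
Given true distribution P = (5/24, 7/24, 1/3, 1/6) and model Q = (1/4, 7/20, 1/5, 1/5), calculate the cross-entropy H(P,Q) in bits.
2.0194 bits

Cross-entropy: H(P,Q) = -Σ p(x) log q(x)

Alternatively: H(P,Q) = H(P) + D_KL(P||Q)
H(P) = 1.9491 bits
D_KL(P||Q) = 0.0703 bits

H(P,Q) = 1.9491 + 0.0703 = 2.0194 bits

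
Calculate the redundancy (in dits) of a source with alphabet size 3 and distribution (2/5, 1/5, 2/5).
0.0190 dits

Redundancy measures how far a source is from maximum entropy:
R = H_max - H(X)

Maximum entropy for 3 symbols: H_max = log_10(3) = 0.4771 dits
Actual entropy: H(X) = 0.4581 dits
Redundancy: R = 0.4771 - 0.4581 = 0.0190 dits

This redundancy represents potential for compression: the source could be compressed by 0.0190 dits per symbol.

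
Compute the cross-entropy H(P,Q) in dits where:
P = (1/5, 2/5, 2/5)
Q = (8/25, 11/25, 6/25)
0.4895 dits

Cross-entropy: H(P,Q) = -Σ p(x) log q(x)

Alternatively: H(P,Q) = H(P) + D_KL(P||Q)
H(P) = 0.4581 dits
D_KL(P||Q) = 0.0314 dits

H(P,Q) = 0.4581 + 0.0314 = 0.4895 dits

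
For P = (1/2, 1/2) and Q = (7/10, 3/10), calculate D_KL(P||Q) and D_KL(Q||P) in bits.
D_KL(P||Q) = 0.1258, D_KL(Q||P) = 0.1187

KL divergence is not symmetric: D_KL(P||Q) ≠ D_KL(Q||P) in general.

D_KL(P||Q) = 0.1258 bits
D_KL(Q||P) = 0.1187 bits

No, they are not equal!

This asymmetry is why KL divergence is not a true distance metric.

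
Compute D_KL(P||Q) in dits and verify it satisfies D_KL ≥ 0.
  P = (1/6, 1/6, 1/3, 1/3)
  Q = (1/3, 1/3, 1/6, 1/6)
0.1003 dits

KL divergence satisfies the Gibbs inequality: D_KL(P||Q) ≥ 0 for all distributions P, Q.

D_KL(P||Q) = Σ p(x) log(p(x)/q(x))
Term by term:
  x=0: 1/6 × log_10[(1/6)/(1/3)] = -0.0502
  x=1: 1/6 × log_10[(1/6)/(1/3)] = -0.0502
  x=2: 1/3 × log_10[(1/3)/(1/6)] = 0.1003
  x=3: 1/3 × log_10[(1/3)/(1/6)] = 0.1003
D_KL(P||Q) = 0.1003 dits

D_KL(P||Q) = 0.1003 ≥ 0 ✓

This non-negativity is a fundamental property: relative entropy cannot be negative because it measures how different Q is from P.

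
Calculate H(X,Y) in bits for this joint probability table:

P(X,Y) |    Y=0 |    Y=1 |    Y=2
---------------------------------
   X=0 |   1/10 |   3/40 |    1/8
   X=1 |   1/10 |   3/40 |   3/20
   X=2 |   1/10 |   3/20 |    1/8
3.1282 bits

Joint entropy is H(X,Y) = -Σ_{x,y} p(x,y) log p(x,y).

Summing over all non-zero entries:
H(X,Y) = -[1/10·log_2(1/10) + 3/40·log_2(3/40) + 1/8·log_2(1/8) + 1/10·log_2(1/10) + 3/40·log_2(3/40) + 3/20·log_2(3/20) + 1/10·log_2(1/10) + 3/20·log_2(3/20) + 1/8·log_2(1/8)]
H(X,Y) = 3.1282 bits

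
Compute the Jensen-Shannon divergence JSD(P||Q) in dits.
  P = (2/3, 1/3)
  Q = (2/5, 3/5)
0.0157 dits

Jensen-Shannon divergence is:
JSD(P||Q) = 0.5 × D_KL(P||M) + 0.5 × D_KL(Q||M)
where M = 0.5 × (P + Q) is the mixture distribution.

M = 0.5 × (2/3, 1/3) + 0.5 × (2/5, 3/5) = (8/15, 7/15)

D_KL(P||M) = 0.0159 dits
D_KL(Q||M) = 0.0155 dits

JSD(P||Q) = 0.5 × 0.0159 + 0.5 × 0.0155 = 0.0157 dits

Unlike KL divergence, JSD is symmetric and bounded: 0 ≤ JSD ≤ log(2).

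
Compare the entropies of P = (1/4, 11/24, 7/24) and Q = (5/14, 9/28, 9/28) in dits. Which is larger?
Q

Computing entropies in dits:
H(P) = 0.4619
H(Q) = 0.4766

Distribution Q has higher entropy.

Intuition: The distribution closer to uniform (more spread out) has higher entropy.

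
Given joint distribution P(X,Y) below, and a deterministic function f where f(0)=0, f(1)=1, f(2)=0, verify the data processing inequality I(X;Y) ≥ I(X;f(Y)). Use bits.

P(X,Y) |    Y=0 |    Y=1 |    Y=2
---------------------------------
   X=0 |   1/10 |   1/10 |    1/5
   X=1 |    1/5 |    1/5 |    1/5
I(X;Y) = 0.0200, I(X;f(Y)) = 0.0058, inequality holds: 0.0200 ≥ 0.0058

Data Processing Inequality: For any Markov chain X → Y → Z, we have I(X;Y) ≥ I(X;Z).

Here Z = f(Y) is a deterministic function of Y, forming X → Y → Z.

Original I(X;Y) = 0.0200 bits

After applying f:
P(X,Z) where Z=f(Y):
- P(X,Z=0) = P(X,Y=0) + P(X,Y=2)
- P(X,Z=1) = P(X,Y=1)

I(X;Z) = I(X;f(Y)) = 0.0058 bits

Verification: 0.0200 ≥ 0.0058 ✓

Information cannot be created by processing; the function f can only lose information about X.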